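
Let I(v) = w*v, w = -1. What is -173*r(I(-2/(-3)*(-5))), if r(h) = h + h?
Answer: -3460/3 ≈ -1153.3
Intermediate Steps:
I(v) = -v
r(h) = 2*h
-173*r(I(-2/(-3)*(-5))) = -346*(-(-2/(-3))*(-5)) = -346*(-(-2*(-1/3))*(-5)) = -346*(-2*(-5)/3) = -346*(-1*(-10/3)) = -346*10/3 = -173*20/3 = -3460/3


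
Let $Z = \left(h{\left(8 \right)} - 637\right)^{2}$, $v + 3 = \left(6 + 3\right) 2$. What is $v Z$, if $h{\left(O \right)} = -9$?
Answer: $6259740$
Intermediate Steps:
$v = 15$ ($v = -3 + \left(6 + 3\right) 2 = -3 + 9 \cdot 2 = -3 + 18 = 15$)
$Z = 417316$ ($Z = \left(-9 - 637\right)^{2} = \left(-646\right)^{2} = 417316$)
$v Z = 15 \cdot 417316 = 6259740$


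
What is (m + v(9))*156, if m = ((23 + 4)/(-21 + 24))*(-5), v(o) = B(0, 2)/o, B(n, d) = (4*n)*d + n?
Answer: -7020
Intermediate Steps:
B(n, d) = n + 4*d*n (B(n, d) = 4*d*n + n = n + 4*d*n)
v(o) = 0 (v(o) = (0*(1 + 4*2))/o = (0*(1 + 8))/o = (0*9)/o = 0/o = 0)
m = -45 (m = (27/3)*(-5) = (27*(⅓))*(-5) = 9*(-5) = -45)
(m + v(9))*156 = (-45 + 0)*156 = -45*156 = -7020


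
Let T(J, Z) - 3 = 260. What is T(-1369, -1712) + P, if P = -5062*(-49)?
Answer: 248301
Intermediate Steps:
P = 248038
T(J, Z) = 263 (T(J, Z) = 3 + 260 = 263)
T(-1369, -1712) + P = 263 + 248038 = 248301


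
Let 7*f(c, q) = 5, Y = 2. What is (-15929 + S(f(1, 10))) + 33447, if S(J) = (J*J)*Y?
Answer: 858432/49 ≈ 17519.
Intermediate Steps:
f(c, q) = 5/7 (f(c, q) = (⅐)*5 = 5/7)
S(J) = 2*J² (S(J) = (J*J)*2 = J²*2 = 2*J²)
(-15929 + S(f(1, 10))) + 33447 = (-15929 + 2*(5/7)²) + 33447 = (-15929 + 2*(25/49)) + 33447 = (-15929 + 50/49) + 33447 = -780471/49 + 33447 = 858432/49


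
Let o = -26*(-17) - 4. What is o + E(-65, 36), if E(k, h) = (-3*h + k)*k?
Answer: 11683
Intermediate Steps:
E(k, h) = k*(k - 3*h) (E(k, h) = (k - 3*h)*k = k*(k - 3*h))
o = 438 (o = 442 - 4 = 438)
o + E(-65, 36) = 438 - 65*(-65 - 3*36) = 438 - 65*(-65 - 108) = 438 - 65*(-173) = 438 + 11245 = 11683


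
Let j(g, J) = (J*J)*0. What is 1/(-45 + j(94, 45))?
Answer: -1/45 ≈ -0.022222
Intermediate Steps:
j(g, J) = 0 (j(g, J) = J²*0 = 0)
1/(-45 + j(94, 45)) = 1/(-45 + 0) = 1/(-45) = -1/45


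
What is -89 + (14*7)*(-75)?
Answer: -7439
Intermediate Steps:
-89 + (14*7)*(-75) = -89 + 98*(-75) = -89 - 7350 = -7439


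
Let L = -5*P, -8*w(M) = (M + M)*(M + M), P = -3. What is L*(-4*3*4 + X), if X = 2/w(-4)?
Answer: -2895/4 ≈ -723.75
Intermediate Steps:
w(M) = -M²/2 (w(M) = -(M + M)*(M + M)/8 = -2*M*2*M/8 = -M²/2)
L = 15 (L = -5*(-3) = 15)
X = -¼ (X = 2/((-½*(-4)²)) = 2/((-½*16)) = 2/(-8) = 2*(-⅛) = -¼ ≈ -0.25000)
L*(-4*3*4 + X) = 15*(-4*3*4 - ¼) = 15*(-12*4 - ¼) = 15*(-48 - ¼) = 15*(-193/4) = -2895/4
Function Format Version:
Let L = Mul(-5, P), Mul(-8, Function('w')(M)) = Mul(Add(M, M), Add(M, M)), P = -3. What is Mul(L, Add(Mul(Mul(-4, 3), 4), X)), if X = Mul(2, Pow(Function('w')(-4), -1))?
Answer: Rational(-2895, 4) ≈ -723.75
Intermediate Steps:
Function('w')(M) = Mul(Rational(-1, 2), Pow(M, 2)) (Function('w')(M) = Mul(Rational(-1, 8), Mul(Add(M, M), Add(M, M))) = Mul(Rational(-1, 8), Mul(Mul(2, M), Mul(2, M))) = Mul(Rational(-1, 8), Mul(4, Pow(M, 2))) = Mul(Rational(-1, 2), Pow(M, 2)))
L = 15 (L = Mul(-5, -3) = 15)
X = Rational(-1, 4) (X = Mul(2, Pow(Mul(Rational(-1, 2), Pow(-4, 2)), -1)) = Mul(2, Pow(Mul(Rational(-1, 2), 16), -1)) = Mul(2, Pow(-8, -1)) = Mul(2, Rational(-1, 8)) = Rational(-1, 4) ≈ -0.25000)
Mul(L, Add(Mul(Mul(-4, 3), 4), X)) = Mul(15, Add(Mul(Mul(-4, 3), 4), Rational(-1, 4))) = Mul(15, Add(Mul(-12, 4), Rational(-1, 4))) = Mul(15, Add(-48, Rational(-1, 4))) = Mul(15, Rational(-193, 4)) = Rational(-2895, 4)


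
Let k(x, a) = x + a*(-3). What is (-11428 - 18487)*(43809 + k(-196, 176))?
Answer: -1288887775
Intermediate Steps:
k(x, a) = x - 3*a
(-11428 - 18487)*(43809 + k(-196, 176)) = (-11428 - 18487)*(43809 + (-196 - 3*176)) = -29915*(43809 + (-196 - 528)) = -29915*(43809 - 724) = -29915*43085 = -1288887775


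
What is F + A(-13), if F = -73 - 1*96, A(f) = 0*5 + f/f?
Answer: -168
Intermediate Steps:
A(f) = 1 (A(f) = 0 + 1 = 1)
F = -169 (F = -73 - 96 = -169)
F + A(-13) = -169 + 1 = -168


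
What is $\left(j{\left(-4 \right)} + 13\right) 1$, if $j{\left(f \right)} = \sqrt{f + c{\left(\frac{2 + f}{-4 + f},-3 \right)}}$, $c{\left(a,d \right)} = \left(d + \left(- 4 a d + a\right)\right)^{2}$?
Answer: $13 + \frac{3 i \sqrt{7}}{4} \approx 13.0 + 1.9843 i$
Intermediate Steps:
$c{\left(a,d \right)} = \left(a + d - 4 a d\right)^{2}$ ($c{\left(a,d \right)} = \left(d - \left(- a + 4 a d\right)\right)^{2} = \left(a + d - 4 a d\right)^{2}$)
$j{\left(f \right)} = \sqrt{f + \left(-3 + \frac{13 \left(2 + f\right)}{-4 + f}\right)^{2}}$ ($j{\left(f \right)} = \sqrt{f + \left(\frac{2 + f}{-4 + f} - 3 - 4 \frac{2 + f}{-4 + f} \left(-3\right)\right)^{2}} = \sqrt{f + \left(\frac{2 + f}{-4 + f} - 3 + \frac{12 \left(2 + f\right)}{-4 + f}\right)^{2}} = \sqrt{f + \left(-3 + \frac{13 \left(2 + f\right)}{-4 + f}\right)^{2}}$)
$\left(j{\left(-4 \right)} + 13\right) 1 = \left(\sqrt{-4 + \frac{4 \left(-19 - -20\right)^{2}}{\left(-4 - 4\right)^{2}}} + 13\right) 1 = \left(\sqrt{-4 + \frac{4 \left(-19 + 20\right)^{2}}{64}} + 13\right) 1 = \left(\sqrt{-4 + 4 \cdot 1^{2} \cdot \frac{1}{64}} + 13\right) 1 = \left(\sqrt{-4 + 4 \cdot 1 \cdot \frac{1}{64}} + 13\right) 1 = \left(\sqrt{-4 + \frac{1}{16}} + 13\right) 1 = \left(\sqrt{- \frac{63}{16}} + 13\right) 1 = \left(\frac{3 i \sqrt{7}}{4} + 13\right) 1 = \left(13 + \frac{3 i \sqrt{7}}{4}\right) 1 = 13 + \frac{3 i \sqrt{7}}{4}$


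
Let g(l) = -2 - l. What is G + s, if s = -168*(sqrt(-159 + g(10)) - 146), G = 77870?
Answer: 102398 - 504*I*sqrt(19) ≈ 1.024e+5 - 2196.9*I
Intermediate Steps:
s = 24528 - 504*I*sqrt(19) (s = -168*(sqrt(-159 + (-2 - 1*10)) - 146) = -168*(sqrt(-159 + (-2 - 10)) - 146) = -168*(sqrt(-159 - 12) - 146) = -168*(sqrt(-171) - 146) = -168*(3*I*sqrt(19) - 146) = -168*(-146 + 3*I*sqrt(19)) = 24528 - 504*I*sqrt(19) ≈ 24528.0 - 2196.9*I)
G + s = 77870 + (24528 - 504*I*sqrt(19)) = 102398 - 504*I*sqrt(19)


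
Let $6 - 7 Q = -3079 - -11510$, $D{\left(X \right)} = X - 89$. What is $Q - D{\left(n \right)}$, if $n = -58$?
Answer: $- \frac{7396}{7} \approx -1056.6$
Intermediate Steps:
$D{\left(X \right)} = -89 + X$
$Q = - \frac{8425}{7}$ ($Q = \frac{6}{7} - \frac{-3079 - -11510}{7} = \frac{6}{7} - \frac{-3079 + 11510}{7} = \frac{6}{7} - \frac{8431}{7} = - \frac{8425}{7} \approx -1203.6$)
$Q - D{\left(n \right)} = - \frac{8425}{7} - \left(-89 - 58\right) = - \frac{8425}{7} - -147 = - \frac{8425}{7} + 147 = - \frac{7396}{7}$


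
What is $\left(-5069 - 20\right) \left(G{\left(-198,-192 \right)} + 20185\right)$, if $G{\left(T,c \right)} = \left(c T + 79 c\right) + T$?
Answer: $-217987315$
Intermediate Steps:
$G{\left(T,c \right)} = T + 79 c + T c$ ($G{\left(T,c \right)} = \left(T c + 79 c\right) + T = \left(79 c + T c\right) + T = T + 79 c + T c$)
$\left(-5069 - 20\right) \left(G{\left(-198,-192 \right)} + 20185\right) = \left(-5069 - 20\right) \left(\left(-198 + 79 \left(-192\right) - -38016\right) + 20185\right) = - 5089 \left(\left(-198 - 15168 + 38016\right) + 20185\right) = - 5089 \left(22650 + 20185\right) = \left(-5089\right) 42835 = -217987315$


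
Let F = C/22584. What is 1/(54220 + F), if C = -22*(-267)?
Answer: 3764/204085059 ≈ 1.8443e-5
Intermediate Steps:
C = 5874
F = 979/3764 (F = 5874/22584 = 5874*(1/22584) = 979/3764 ≈ 0.26010)
1/(54220 + F) = 1/(54220 + 979/3764) = 1/(204085059/3764) = 3764/204085059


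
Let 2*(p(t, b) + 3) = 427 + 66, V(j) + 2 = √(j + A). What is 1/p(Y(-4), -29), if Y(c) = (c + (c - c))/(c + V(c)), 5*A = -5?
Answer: 2/487 ≈ 0.0041068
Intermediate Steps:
A = -1 (A = (⅕)*(-5) = -1)
V(j) = -2 + √(-1 + j) (V(j) = -2 + √(j - 1) = -2 + √(-1 + j))
Y(c) = c/(-2 + c + √(-1 + c)) (Y(c) = (c + (c - c))/(c + (-2 + √(-1 + c))) = (c + 0)/(-2 + c + √(-1 + c)) = c/(-2 + c + √(-1 + c)))
p(t, b) = 487/2 (p(t, b) = -3 + (427 + 66)/2 = -3 + (½)*493 = -3 + 493/2 = 487/2)
1/p(Y(-4), -29) = 1/(487/2) = 2/487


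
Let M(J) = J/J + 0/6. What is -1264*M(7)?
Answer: -1264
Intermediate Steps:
M(J) = 1 (M(J) = 1 + 0*(1/6) = 1 + 0 = 1)
-1264*M(7) = -1264*1 = -1264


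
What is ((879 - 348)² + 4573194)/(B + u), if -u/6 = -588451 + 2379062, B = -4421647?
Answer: -4855155/15165313 ≈ -0.32015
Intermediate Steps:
u = -10743666 (u = -6*(-588451 + 2379062) = -6*1790611 = -10743666)
((879 - 348)² + 4573194)/(B + u) = ((879 - 348)² + 4573194)/(-4421647 - 10743666) = (531² + 4573194)/(-15165313) = (281961 + 4573194)*(-1/15165313) = 4855155*(-1/15165313) = -4855155/15165313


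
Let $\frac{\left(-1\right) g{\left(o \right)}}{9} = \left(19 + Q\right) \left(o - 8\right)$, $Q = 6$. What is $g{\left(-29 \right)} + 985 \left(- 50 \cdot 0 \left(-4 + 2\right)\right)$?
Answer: $8325$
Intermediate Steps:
$g{\left(o \right)} = 1800 - 225 o$ ($g{\left(o \right)} = - 9 \left(19 + 6\right) \left(o - 8\right) = - 9 \cdot 25 \left(-8 + o\right) = - 9 \left(-200 + 25 o\right) = 1800 - 225 o$)
$g{\left(-29 \right)} + 985 \left(- 50 \cdot 0 \left(-4 + 2\right)\right) = \left(1800 - -6525\right) + 985 \left(- 50 \cdot 0 \left(-4 + 2\right)\right) = \left(1800 + 6525\right) + 985 \left(- 50 \cdot 0 \left(-2\right)\right) = 8325 + 985 \left(\left(-50\right) 0\right) = 8325 + 985 \cdot 0 = 8325 + 0 = 8325$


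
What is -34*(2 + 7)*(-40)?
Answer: 12240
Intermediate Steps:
-34*(2 + 7)*(-40) = -34*9*(-40) = -306*(-40) = 12240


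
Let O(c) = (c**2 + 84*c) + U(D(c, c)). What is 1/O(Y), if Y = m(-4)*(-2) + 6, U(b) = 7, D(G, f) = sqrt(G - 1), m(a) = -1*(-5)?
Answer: -1/313 ≈ -0.0031949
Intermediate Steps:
m(a) = 5
D(G, f) = sqrt(-1 + G)
Y = -4 (Y = 5*(-2) + 6 = -10 + 6 = -4)
O(c) = 7 + c**2 + 84*c (O(c) = (c**2 + 84*c) + 7 = 7 + c**2 + 84*c)
1/O(Y) = 1/(7 + (-4)**2 + 84*(-4)) = 1/(7 + 16 - 336) = 1/(-313) = -1/313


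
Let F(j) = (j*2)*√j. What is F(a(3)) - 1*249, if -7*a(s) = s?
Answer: -249 - 6*I*√21/49 ≈ -249.0 - 0.56113*I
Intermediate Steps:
a(s) = -s/7
F(j) = 2*j^(3/2) (F(j) = (2*j)*√j = 2*j^(3/2))
F(a(3)) - 1*249 = 2*(-⅐*3)^(3/2) - 1*249 = 2*(-3/7)^(3/2) - 249 = 2*(-3*I*√21/49) - 249 = -6*I*√21/49 - 249 = -249 - 6*I*√21/49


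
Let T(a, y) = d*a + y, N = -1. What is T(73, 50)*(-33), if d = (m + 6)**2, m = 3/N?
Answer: -23331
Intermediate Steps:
m = -3 (m = 3/(-1) = 3*(-1) = -3)
d = 9 (d = (-3 + 6)**2 = 3**2 = 9)
T(a, y) = y + 9*a (T(a, y) = 9*a + y = y + 9*a)
T(73, 50)*(-33) = (50 + 9*73)*(-33) = (50 + 657)*(-33) = 707*(-33) = -23331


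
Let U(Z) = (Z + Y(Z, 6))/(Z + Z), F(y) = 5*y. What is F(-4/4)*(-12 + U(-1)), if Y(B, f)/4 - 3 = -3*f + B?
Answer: -205/2 ≈ -102.50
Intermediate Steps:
Y(B, f) = 12 - 12*f + 4*B (Y(B, f) = 12 + 4*(-3*f + B) = 12 + 4*(B - 3*f) = 12 + (-12*f + 4*B) = 12 - 12*f + 4*B)
U(Z) = (-60 + 5*Z)/(2*Z) (U(Z) = (Z + (12 - 12*6 + 4*Z))/(Z + Z) = (Z + (12 - 72 + 4*Z))/((2*Z)) = (Z + (-60 + 4*Z))*(1/(2*Z)) = (-60 + 5*Z)*(1/(2*Z)) = (-60 + 5*Z)/(2*Z))
F(-4/4)*(-12 + U(-1)) = (5*(-4/4))*(-12 + (5/2 - 30/(-1))) = (5*(-4*¼))*(-12 + (5/2 - 30*(-1))) = (5*(-1))*(-12 + (5/2 + 30)) = -5*(-12 + 65/2) = -5*41/2 = -205/2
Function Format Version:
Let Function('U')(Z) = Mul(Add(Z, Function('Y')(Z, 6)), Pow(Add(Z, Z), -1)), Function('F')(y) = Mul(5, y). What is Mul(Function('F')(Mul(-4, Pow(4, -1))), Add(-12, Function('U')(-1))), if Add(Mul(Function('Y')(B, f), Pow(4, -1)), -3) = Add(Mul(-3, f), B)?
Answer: Rational(-205, 2) ≈ -102.50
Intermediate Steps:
Function('Y')(B, f) = Add(12, Mul(-12, f), Mul(4, B)) (Function('Y')(B, f) = Add(12, Mul(4, Add(Mul(-3, f), B))) = Add(12, Mul(4, Add(B, Mul(-3, f)))) = Add(12, Add(Mul(-12, f), Mul(4, B))) = Add(12, Mul(-12, f), Mul(4, B)))
Function('U')(Z) = Mul(Rational(1, 2), Pow(Z, -1), Add(-60, Mul(5, Z))) (Function('U')(Z) = Mul(Add(Z, Add(12, Mul(-12, 6), Mul(4, Z))), Pow(Add(Z, Z), -1)) = Mul(Add(Z, Add(12, -72, Mul(4, Z))), Pow(Mul(2, Z), -1)) = Mul(Add(Z, Add(-60, Mul(4, Z))), Mul(Rational(1, 2), Pow(Z, -1))) = Mul(Add(-60, Mul(5, Z)), Mul(Rational(1, 2), Pow(Z, -1))) = Mul(Rational(1, 2), Pow(Z, -1), Add(-60, Mul(5, Z))))
Mul(Function('F')(Mul(-4, Pow(4, -1))), Add(-12, Function('U')(-1))) = Mul(Mul(5, Mul(-4, Pow(4, -1))), Add(-12, Add(Rational(5, 2), Mul(-30, Pow(-1, -1))))) = Mul(Mul(5, Mul(-4, Rational(1, 4))), Add(-12, Add(Rational(5, 2), Mul(-30, -1)))) = Mul(Mul(5, -1), Add(-12, Add(Rational(5, 2), 30))) = Mul(-5, Add(-12, Rational(65, 2))) = Mul(-5, Rational(41, 2)) = Rational(-205, 2)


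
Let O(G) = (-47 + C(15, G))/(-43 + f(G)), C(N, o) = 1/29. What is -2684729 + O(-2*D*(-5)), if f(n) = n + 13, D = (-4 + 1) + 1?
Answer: -1946427844/725 ≈ -2.6847e+6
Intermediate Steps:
C(N, o) = 1/29
D = -2 (D = -3 + 1 = -2)
f(n) = 13 + n
O(G) = -1362/(29*(-30 + G)) (O(G) = (-47 + 1/29)/(-43 + (13 + G)) = -1362/(29*(-30 + G)))
-2684729 + O(-2*D*(-5)) = -2684729 - 1362/(-870 + 29*(-2*(-2)*(-5))) = -2684729 - 1362/(-870 + 29*(4*(-5))) = -2684729 - 1362/(-870 + 29*(-20)) = -2684729 - 1362/(-870 - 580) = -2684729 - 1362/(-1450) = -2684729 - 1362*(-1/1450) = -2684729 + 681/725 = -1946427844/725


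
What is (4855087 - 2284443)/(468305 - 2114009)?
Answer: -642661/411426 ≈ -1.5620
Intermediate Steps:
(4855087 - 2284443)/(468305 - 2114009) = 2570644/(-1645704) = 2570644*(-1/1645704) = -642661/411426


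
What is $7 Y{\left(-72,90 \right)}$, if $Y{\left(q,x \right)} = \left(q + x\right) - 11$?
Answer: $49$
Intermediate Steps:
$Y{\left(q,x \right)} = -11 + q + x$
$7 Y{\left(-72,90 \right)} = 7 \left(-11 - 72 + 90\right) = 7 \cdot 7 = 49$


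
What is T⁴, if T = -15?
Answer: 50625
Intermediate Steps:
T⁴ = (-15)⁴ = 50625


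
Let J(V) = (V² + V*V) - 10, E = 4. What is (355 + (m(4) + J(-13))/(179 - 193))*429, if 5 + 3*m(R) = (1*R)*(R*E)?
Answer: 283283/2 ≈ 1.4164e+5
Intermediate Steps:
m(R) = -5/3 + 4*R²/3 (m(R) = -5/3 + ((1*R)*(R*4))/3 = -5/3 + (R*(4*R))/3 = -5/3 + (4*R²)/3 = -5/3 + 4*R²/3)
J(V) = -10 + 2*V² (J(V) = (V² + V²) - 10 = 2*V² - 10 = -10 + 2*V²)
(355 + (m(4) + J(-13))/(179 - 193))*429 = (355 + ((-5/3 + (4/3)*4²) + (-10 + 2*(-13)²))/(179 - 193))*429 = (355 + ((-5/3 + (4/3)*16) + (-10 + 2*169))/(-14))*429 = (355 + ((-5/3 + 64/3) + (-10 + 338))*(-1/14))*429 = (355 + (59/3 + 328)*(-1/14))*429 = (355 + (1043/3)*(-1/14))*429 = (355 - 149/6)*429 = (1981/6)*429 = 283283/2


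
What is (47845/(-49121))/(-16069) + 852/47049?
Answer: 224918752251/12378989448367 ≈ 0.018169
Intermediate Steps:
(47845/(-49121))/(-16069) + 852/47049 = (47845*(-1/49121))*(-1/16069) + 852*(1/47049) = -47845/49121*(-1/16069) + 284/15683 = 47845/789325349 + 284/15683 = 224918752251/12378989448367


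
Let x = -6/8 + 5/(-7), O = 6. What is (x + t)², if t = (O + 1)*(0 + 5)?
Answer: 881721/784 ≈ 1124.6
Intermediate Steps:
x = -41/28 (x = -6*⅛ + 5*(-⅐) = -¾ - 5/7 = -41/28 ≈ -1.4643)
t = 35 (t = (6 + 1)*(0 + 5) = 7*5 = 35)
(x + t)² = (-41/28 + 35)² = (939/28)² = 881721/784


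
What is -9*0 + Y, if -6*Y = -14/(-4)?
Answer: -7/12 ≈ -0.58333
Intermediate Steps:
Y = -7/12 (Y = -(-7)/(3*(-4)) = -(-7)*(-1)/(3*4) = -⅙*7/2 = -7/12 ≈ -0.58333)
-9*0 + Y = -9*0 - 7/12 = 0 - 7/12 = -7/12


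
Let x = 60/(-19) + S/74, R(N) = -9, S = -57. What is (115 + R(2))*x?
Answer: -292719/703 ≈ -416.39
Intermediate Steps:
x = -5523/1406 (x = 60/(-19) - 57/74 = 60*(-1/19) - 57*1/74 = -60/19 - 57/74 = -5523/1406 ≈ -3.9282)
(115 + R(2))*x = (115 - 9)*(-5523/1406) = 106*(-5523/1406) = -292719/703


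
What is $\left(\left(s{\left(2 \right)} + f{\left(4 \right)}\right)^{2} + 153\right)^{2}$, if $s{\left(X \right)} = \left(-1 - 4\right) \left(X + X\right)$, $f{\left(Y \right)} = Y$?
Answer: $167281$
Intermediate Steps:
$s{\left(X \right)} = - 10 X$ ($s{\left(X \right)} = - 5 \cdot 2 X = - 10 X$)
$\left(\left(s{\left(2 \right)} + f{\left(4 \right)}\right)^{2} + 153\right)^{2} = \left(\left(\left(-10\right) 2 + 4\right)^{2} + 153\right)^{2} = \left(\left(-20 + 4\right)^{2} + 153\right)^{2} = \left(\left(-16\right)^{2} + 153\right)^{2} = \left(256 + 153\right)^{2} = 409^{2} = 167281$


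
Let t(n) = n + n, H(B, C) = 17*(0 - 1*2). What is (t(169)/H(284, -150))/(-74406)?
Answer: 169/1264902 ≈ 0.00013361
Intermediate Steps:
H(B, C) = -34 (H(B, C) = 17*(0 - 2) = 17*(-2) = -34)
t(n) = 2*n
(t(169)/H(284, -150))/(-74406) = ((2*169)/(-34))/(-74406) = (338*(-1/34))*(-1/74406) = -169/17*(-1/74406) = 169/1264902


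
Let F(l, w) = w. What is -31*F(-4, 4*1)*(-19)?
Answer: 2356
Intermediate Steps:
-31*F(-4, 4*1)*(-19) = -124*(-19) = 2356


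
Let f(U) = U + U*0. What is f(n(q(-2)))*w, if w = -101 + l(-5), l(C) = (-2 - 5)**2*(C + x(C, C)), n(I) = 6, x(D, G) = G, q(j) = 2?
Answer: -3546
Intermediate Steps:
f(U) = U (f(U) = U + 0 = U)
l(C) = 98*C (l(C) = (-2 - 5)**2*(C + C) = (-7)**2*(2*C) = 49*(2*C) = 98*C)
w = -591 (w = -101 + 98*(-5) = -101 - 490 = -591)
f(n(q(-2)))*w = 6*(-591) = -3546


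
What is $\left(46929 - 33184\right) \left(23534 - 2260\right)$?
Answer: $292411130$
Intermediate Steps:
$\left(46929 - 33184\right) \left(23534 - 2260\right) = 13745 \left(23534 - 2260\right) = 13745 \cdot 21274 = 292411130$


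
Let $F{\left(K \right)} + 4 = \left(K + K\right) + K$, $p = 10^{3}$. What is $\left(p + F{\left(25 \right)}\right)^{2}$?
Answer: $1147041$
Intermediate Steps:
$p = 1000$
$F{\left(K \right)} = -4 + 3 K$ ($F{\left(K \right)} = -4 + \left(\left(K + K\right) + K\right) = -4 + \left(2 K + K\right) = -4 + 3 K$)
$\left(p + F{\left(25 \right)}\right)^{2} = \left(1000 + \left(-4 + 3 \cdot 25\right)\right)^{2} = \left(1000 + \left(-4 + 75\right)\right)^{2} = \left(1000 + 71\right)^{2} = 1071^{2} = 1147041$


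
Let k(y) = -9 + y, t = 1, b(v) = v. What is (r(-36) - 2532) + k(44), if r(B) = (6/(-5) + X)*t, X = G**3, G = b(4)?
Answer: -12171/5 ≈ -2434.2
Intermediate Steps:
G = 4
X = 64 (X = 4**3 = 64)
r(B) = 314/5 (r(B) = (6/(-5) + 64)*1 = (6*(-1/5) + 64)*1 = (-6/5 + 64)*1 = (314/5)*1 = 314/5)
(r(-36) - 2532) + k(44) = (314/5 - 2532) + (-9 + 44) = -12346/5 + 35 = -12171/5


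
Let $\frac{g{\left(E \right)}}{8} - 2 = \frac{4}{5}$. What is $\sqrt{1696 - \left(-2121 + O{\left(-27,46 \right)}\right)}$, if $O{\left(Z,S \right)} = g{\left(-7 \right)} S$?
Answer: $\frac{\sqrt{69665}}{5} \approx 52.788$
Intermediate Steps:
$g{\left(E \right)} = \frac{112}{5}$ ($g{\left(E \right)} = 16 + 8 \cdot \frac{4}{5} = 16 + \frac{32}{5} = \frac{112}{5}$)
$O{\left(Z,S \right)} = \frac{112 S}{5}$
$\sqrt{1696 - \left(-2121 + O{\left(-27,46 \right)}\right)} = \sqrt{1696 + \left(2121 - \frac{112}{5} \cdot 46\right)} = \sqrt{1696 + \left(2121 - \frac{5152}{5}\right)} = \sqrt{1696 + \frac{5453}{5}} = \sqrt{\frac{13933}{5}} = \frac{\sqrt{69665}}{5}$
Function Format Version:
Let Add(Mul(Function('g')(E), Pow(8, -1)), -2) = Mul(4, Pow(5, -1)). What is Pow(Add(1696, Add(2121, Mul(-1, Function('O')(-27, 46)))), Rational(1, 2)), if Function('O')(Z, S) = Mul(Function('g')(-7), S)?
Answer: Mul(Rational(1, 5), Pow(69665, Rational(1, 2))) ≈ 52.788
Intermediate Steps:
Function('g')(E) = Rational(112, 5) (Function('g')(E) = Add(16, Mul(8, Mul(4, Pow(5, -1)))) = Add(16, Mul(8, Mul(4, Rational(1, 5)))) = Add(16, Mul(8, Rational(4, 5))) = Add(16, Rational(32, 5)) = Rational(112, 5))
Function('O')(Z, S) = Mul(Rational(112, 5), S)
Pow(Add(1696, Add(2121, Mul(-1, Function('O')(-27, 46)))), Rational(1, 2)) = Pow(Add(1696, Add(2121, Mul(-1, Mul(Rational(112, 5), 46)))), Rational(1, 2)) = Pow(Add(1696, Add(2121, Mul(-1, Rational(5152, 5)))), Rational(1, 2)) = Pow(Add(1696, Add(2121, Rational(-5152, 5))), Rational(1, 2)) = Pow(Add(1696, Rational(5453, 5)), Rational(1, 2)) = Pow(Rational(13933, 5), Rational(1, 2)) = Mul(Rational(1, 5), Pow(69665, Rational(1, 2)))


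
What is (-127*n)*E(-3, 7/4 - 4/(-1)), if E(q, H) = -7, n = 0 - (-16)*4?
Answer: 56896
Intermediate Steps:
n = 64 (n = 0 - 1*(-64) = 0 + 64 = 64)
(-127*n)*E(-3, 7/4 - 4/(-1)) = -127*64*(-7) = -8128*(-7) = 56896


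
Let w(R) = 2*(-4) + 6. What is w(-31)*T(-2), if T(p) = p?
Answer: 4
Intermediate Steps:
w(R) = -2 (w(R) = -8 + 6 = -2)
w(-31)*T(-2) = -2*(-2) = 4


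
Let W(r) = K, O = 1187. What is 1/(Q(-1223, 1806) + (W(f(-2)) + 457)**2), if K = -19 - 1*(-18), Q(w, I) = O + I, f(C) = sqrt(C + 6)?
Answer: 1/210929 ≈ 4.7409e-6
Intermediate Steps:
f(C) = sqrt(6 + C)
Q(w, I) = 1187 + I
K = -1 (K = -19 + 18 = -1)
W(r) = -1
1/(Q(-1223, 1806) + (W(f(-2)) + 457)**2) = 1/((1187 + 1806) + (-1 + 457)**2) = 1/(2993 + 456**2) = 1/(2993 + 207936) = 1/210929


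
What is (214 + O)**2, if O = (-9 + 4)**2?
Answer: 57121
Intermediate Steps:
O = 25 (O = (-5)**2 = 25)
(214 + O)**2 = (214 + 25)**2 = 239**2 = 57121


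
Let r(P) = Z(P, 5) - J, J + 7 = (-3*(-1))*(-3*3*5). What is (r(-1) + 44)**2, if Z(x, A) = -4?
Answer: 33124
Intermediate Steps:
J = -142 (J = -7 + (-3*(-1))*(-3*3*5) = -7 + 3*(-9*5) = -7 + 3*(-45) = -7 - 135 = -142)
r(P) = 138 (r(P) = -4 - 1*(-142) = -4 + 142 = 138)
(r(-1) + 44)**2 = (138 + 44)**2 = 182**2 = 33124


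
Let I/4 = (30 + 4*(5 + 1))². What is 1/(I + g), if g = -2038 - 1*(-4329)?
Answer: 1/13955 ≈ 7.1659e-5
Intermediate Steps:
I = 11664 (I = 4*(30 + 4*(5 + 1))² = 4*(30 + 4*6)² = 4*(30 + 24)² = 4*54² = 4*2916 = 11664)
g = 2291 (g = -2038 + 4329 = 2291)
1/(I + g) = 1/(11664 + 2291) = 1/13955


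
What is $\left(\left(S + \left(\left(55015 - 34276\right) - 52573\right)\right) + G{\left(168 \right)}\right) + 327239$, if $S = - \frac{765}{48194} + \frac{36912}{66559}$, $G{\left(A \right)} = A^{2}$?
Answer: $\frac{1038120855333827}{3207744446} \approx 3.2363 \cdot 10^{5}$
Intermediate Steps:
$S = \frac{1728019293}{3207744446}$ ($S = \left(-765\right) \frac{1}{48194} + 36912 \cdot \frac{1}{66559} = - \frac{765}{48194} + \frac{36912}{66559} = \frac{1728019293}{3207744446} \approx 0.5387$)
$\left(\left(S + \left(\left(55015 - 34276\right) - 52573\right)\right) + G{\left(168 \right)}\right) + 327239 = \left(\left(\frac{1728019293}{3207744446} + \left(\left(55015 - 34276\right) - 52573\right)\right) + 168^{2}\right) + 327239 = \left(\left(\frac{1728019293}{3207744446} + \left(20739 - 52573\right)\right) + 28224\right) + 327239 = \left(\left(\frac{1728019293}{3207744446} - 31834\right) + 28224\right) + 327239 = \left(- \frac{102113608674671}{3207744446} + 28224\right) + 327239 = - \frac{11578229430767}{3207744446} + 327239 = \frac{1038120855333827}{3207744446}$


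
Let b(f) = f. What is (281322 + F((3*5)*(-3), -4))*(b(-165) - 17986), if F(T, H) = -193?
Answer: -5102772479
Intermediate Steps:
(281322 + F((3*5)*(-3), -4))*(b(-165) - 17986) = (281322 - 193)*(-165 - 17986) = 281129*(-18151) = -5102772479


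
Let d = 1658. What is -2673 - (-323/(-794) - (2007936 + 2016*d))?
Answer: 4246145731/794 ≈ 5.3478e+6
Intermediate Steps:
-2673 - (-323/(-794) - (2007936 + 2016*d)) = -2673 - (-323/(-794) - 2016/(1/(1658 + 996))) = -2673 - (-323*(-1/794) - 2016/(1/2654)) = -2673 - (323/794 - 2016/1/2654) = -2673 - (323/794 - 2016*2654) = -2673 - (323/794 - 5350464) = -2673 - 1*(-4248268093/794) = -2673 + 4248268093/794 = 4246145731/794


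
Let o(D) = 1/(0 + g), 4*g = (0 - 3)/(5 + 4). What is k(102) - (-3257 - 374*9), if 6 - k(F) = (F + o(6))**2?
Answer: -1471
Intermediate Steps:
g = -1/12 (g = ((0 - 3)/(5 + 4))/4 = (-3/9)/4 = (-3*1/9)/4 = (1/4)*(-1/3) = -1/12 ≈ -0.083333)
o(D) = -12 (o(D) = 1/(0 - 1/12) = 1/(-1/12) = -12)
k(F) = 6 - (-12 + F)**2 (k(F) = 6 - (F - 12)**2 = 6 - (-12 + F)**2)
k(102) - (-3257 - 374*9) = (6 - (-12 + 102)**2) - (-3257 - 374*9) = (6 - 1*90**2) - (-3257 - 1*3366) = (6 - 1*8100) - (-3257 - 3366) = (6 - 8100) - 1*(-6623) = -8094 + 6623 = -1471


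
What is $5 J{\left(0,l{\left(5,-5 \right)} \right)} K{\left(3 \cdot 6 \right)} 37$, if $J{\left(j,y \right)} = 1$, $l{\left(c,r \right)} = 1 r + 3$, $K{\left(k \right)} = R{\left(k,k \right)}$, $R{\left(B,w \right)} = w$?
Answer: $3330$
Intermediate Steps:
$K{\left(k \right)} = k$
$l{\left(c,r \right)} = 3 + r$ ($l{\left(c,r \right)} = r + 3 = 3 + r$)
$5 J{\left(0,l{\left(5,-5 \right)} \right)} K{\left(3 \cdot 6 \right)} 37 = 5 \cdot 1 \cdot 3 \cdot 6 \cdot 37 = 5 \cdot 18 \cdot 37 = 90 \cdot 37 = 3330$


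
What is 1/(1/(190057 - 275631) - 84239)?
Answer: -85574/7208668187 ≈ -1.1871e-5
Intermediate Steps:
1/(1/(190057 - 275631) - 84239) = 1/(1/(-85574) - 84239) = 1/(-1/85574 - 84239) = 1/(-7208668187/85574) = -85574/7208668187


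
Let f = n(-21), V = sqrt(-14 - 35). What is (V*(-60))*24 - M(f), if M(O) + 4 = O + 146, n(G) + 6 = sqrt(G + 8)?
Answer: -136 - 10080*I - I*sqrt(13) ≈ -136.0 - 10084.0*I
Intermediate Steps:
V = 7*I (V = sqrt(-49) = 7*I ≈ 7.0*I)
n(G) = -6 + sqrt(8 + G) (n(G) = -6 + sqrt(G + 8) = -6 + sqrt(8 + G))
f = -6 + I*sqrt(13) (f = -6 + sqrt(8 - 21) = -6 + sqrt(-13) = -6 + I*sqrt(13) ≈ -6.0 + 3.6056*I)
M(O) = 142 + O (M(O) = -4 + (O + 146) = -4 + (146 + O) = 142 + O)
(V*(-60))*24 - M(f) = ((7*I)*(-60))*24 - (142 + (-6 + I*sqrt(13))) = -420*I*24 - (136 + I*sqrt(13)) = -10080*I + (-136 - I*sqrt(13)) = -136 - 10080*I - I*sqrt(13)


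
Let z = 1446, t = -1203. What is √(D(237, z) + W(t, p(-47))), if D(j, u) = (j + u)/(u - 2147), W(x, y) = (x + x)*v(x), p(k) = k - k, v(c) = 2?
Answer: I*√2365801395/701 ≈ 69.386*I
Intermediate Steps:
p(k) = 0
W(x, y) = 4*x (W(x, y) = (x + x)*2 = (2*x)*2 = 4*x)
D(j, u) = (j + u)/(-2147 + u)
√(D(237, z) + W(t, p(-47))) = √((237 + 1446)/(-2147 + 1446) + 4*(-1203)) = √(1683/(-701) - 4812) = √(-1/701*1683 - 4812) = √(-1683/701 - 4812) = √(-3374895/701) = I*√2365801395/701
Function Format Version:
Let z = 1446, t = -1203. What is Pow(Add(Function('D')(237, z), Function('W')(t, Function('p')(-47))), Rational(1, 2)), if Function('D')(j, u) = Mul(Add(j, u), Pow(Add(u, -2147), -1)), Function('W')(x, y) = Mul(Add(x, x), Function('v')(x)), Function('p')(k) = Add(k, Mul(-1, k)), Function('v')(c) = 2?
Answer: Mul(Rational(1, 701), I, Pow(2365801395, Rational(1, 2))) ≈ Mul(69.386, I)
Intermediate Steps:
Function('p')(k) = 0
Function('W')(x, y) = Mul(4, x) (Function('W')(x, y) = Mul(Add(x, x), 2) = Mul(Mul(2, x), 2) = Mul(4, x))
Function('D')(j, u) = Mul(Pow(Add(-2147, u), -1), Add(j, u)) (Function('D')(j, u) = Mul(Add(j, u), Pow(Add(-2147, u), -1)) = Mul(Pow(Add(-2147, u), -1), Add(j, u)))
Pow(Add(Function('D')(237, z), Function('W')(t, Function('p')(-47))), Rational(1, 2)) = Pow(Add(Mul(Pow(Add(-2147, 1446), -1), Add(237, 1446)), Mul(4, -1203)), Rational(1, 2)) = Pow(Add(Mul(Pow(-701, -1), 1683), -4812), Rational(1, 2)) = Pow(Add(Mul(Rational(-1, 701), 1683), -4812), Rational(1, 2)) = Pow(Add(Rational(-1683, 701), -4812), Rational(1, 2)) = Pow(Rational(-3374895, 701), Rational(1, 2)) = Mul(Rational(1, 701), I, Pow(2365801395, Rational(1, 2)))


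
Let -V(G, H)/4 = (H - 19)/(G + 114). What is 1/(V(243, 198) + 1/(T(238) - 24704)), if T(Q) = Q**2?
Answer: -11402580/22868683 ≈ -0.49861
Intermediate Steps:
V(G, H) = -4*(-19 + H)/(114 + G) (V(G, H) = -4*(H - 19)/(G + 114) = -4*(-19 + H)/(114 + G))
1/(V(243, 198) + 1/(T(238) - 24704)) = 1/(4*(19 - 1*198)/(114 + 243) + 1/(238**2 - 24704)) = 1/(4*(19 - 198)/357 + 1/(56644 - 24704)) = 1/(4*(1/357)*(-179) + 1/31940) = 1/(-716/357 + 1/31940) = 1/(-22868683/11402580) = -11402580/22868683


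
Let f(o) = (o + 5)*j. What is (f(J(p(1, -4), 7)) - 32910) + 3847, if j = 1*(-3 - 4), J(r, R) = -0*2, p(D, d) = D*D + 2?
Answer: -29098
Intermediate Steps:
p(D, d) = 2 + D**2 (p(D, d) = D**2 + 2 = 2 + D**2)
J(r, R) = 0 (J(r, R) = -5*0 = 0)
j = -7 (j = 1*(-7) = -7)
f(o) = -35 - 7*o (f(o) = (o + 5)*(-7) = (5 + o)*(-7) = -35 - 7*o)
(f(J(p(1, -4), 7)) - 32910) + 3847 = ((-35 - 7*0) - 32910) + 3847 = ((-35 + 0) - 32910) + 3847 = (-35 - 32910) + 3847 = -32945 + 3847 = -29098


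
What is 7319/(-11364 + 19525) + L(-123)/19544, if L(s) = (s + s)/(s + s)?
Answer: 143050697/159498584 ≈ 0.89688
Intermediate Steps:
L(s) = 1 (L(s) = (2*s)/((2*s)) = (2*s)*(1/(2*s)) = 1)
7319/(-11364 + 19525) + L(-123)/19544 = 7319/(-11364 + 19525) + 1/19544 = 7319/8161 + 1*(1/19544) = 7319*(1/8161) + 1/19544 = 7319/8161 + 1/19544 = 143050697/159498584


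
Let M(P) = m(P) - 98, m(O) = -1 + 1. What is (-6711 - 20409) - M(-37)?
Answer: -27022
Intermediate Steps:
m(O) = 0
M(P) = -98 (M(P) = 0 - 98 = -98)
(-6711 - 20409) - M(-37) = (-6711 - 20409) - 1*(-98) = -27120 + 98 = -27022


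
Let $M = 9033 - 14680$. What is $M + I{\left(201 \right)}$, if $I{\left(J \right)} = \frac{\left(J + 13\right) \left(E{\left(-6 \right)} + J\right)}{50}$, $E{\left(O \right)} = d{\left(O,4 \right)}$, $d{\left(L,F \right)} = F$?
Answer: $- \frac{23848}{5} \approx -4769.6$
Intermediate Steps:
$E{\left(O \right)} = 4$
$M = -5647$ ($M = 9033 - 14680 = -5647$)
$I{\left(J \right)} = \frac{\left(4 + J\right) \left(13 + J\right)}{50}$ ($I{\left(J \right)} = \frac{\left(J + 13\right) \left(4 + J\right)}{50} = \left(13 + J\right) \left(4 + J\right) \frac{1}{50} = \left(4 + J\right) \left(13 + J\right) \frac{1}{50} = \frac{\left(4 + J\right) \left(13 + J\right)}{50}$)
$M + I{\left(201 \right)} = -5647 + \left(\frac{26}{25} + \frac{201^{2}}{50} + \frac{17}{50} \cdot 201\right) = -5647 + \left(\frac{26}{25} + \frac{1}{50} \cdot 40401 + \frac{3417}{50}\right) = -5647 + \left(\frac{26}{25} + \frac{40401}{50} + \frac{3417}{50}\right) = -5647 + \frac{4387}{5} = - \frac{23848}{5}$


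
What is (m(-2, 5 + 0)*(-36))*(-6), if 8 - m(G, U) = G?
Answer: 2160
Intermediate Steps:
m(G, U) = 8 - G
(m(-2, 5 + 0)*(-36))*(-6) = ((8 - 1*(-2))*(-36))*(-6) = ((8 + 2)*(-36))*(-6) = (10*(-36))*(-6) = -360*(-6) = 2160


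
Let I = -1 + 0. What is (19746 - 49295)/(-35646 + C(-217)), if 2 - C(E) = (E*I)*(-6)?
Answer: 29549/34342 ≈ 0.86043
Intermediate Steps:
I = -1
C(E) = 2 - 6*E (C(E) = 2 - E*(-1)*(-6) = 2 - (-E)*(-6) = 2 - 6*E)
(19746 - 49295)/(-35646 + C(-217)) = (19746 - 49295)/(-35646 + (2 - 6*(-217))) = -29549/(-35646 + (2 + 1302)) = -29549/(-35646 + 1304) = -29549/(-34342) = -29549*(-1/34342) = 29549/34342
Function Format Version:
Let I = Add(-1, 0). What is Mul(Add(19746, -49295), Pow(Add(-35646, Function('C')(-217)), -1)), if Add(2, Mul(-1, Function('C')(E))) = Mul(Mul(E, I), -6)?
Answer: Rational(29549, 34342) ≈ 0.86043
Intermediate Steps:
I = -1
Function('C')(E) = Add(2, Mul(-6, E)) (Function('C')(E) = Add(2, Mul(-1, Mul(Mul(E, -1), -6))) = Add(2, Mul(-1, Mul(Mul(-1, E), -6))) = Add(2, Mul(-1, Mul(6, E))) = Add(2, Mul(-6, E)))
Mul(Add(19746, -49295), Pow(Add(-35646, Function('C')(-217)), -1)) = Mul(Add(19746, -49295), Pow(Add(-35646, Add(2, Mul(-6, -217))), -1)) = Mul(-29549, Pow(Add(-35646, Add(2, 1302)), -1)) = Mul(-29549, Pow(Add(-35646, 1304), -1)) = Mul(-29549, Pow(-34342, -1)) = Mul(-29549, Rational(-1, 34342)) = Rational(29549, 34342)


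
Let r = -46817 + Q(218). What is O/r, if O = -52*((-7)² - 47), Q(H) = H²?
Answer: -104/707 ≈ -0.14710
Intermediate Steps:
r = 707 (r = -46817 + 218² = -46817 + 47524 = 707)
O = -104 (O = -52*(49 - 47) = -52*2 = -104)
O/r = -104/707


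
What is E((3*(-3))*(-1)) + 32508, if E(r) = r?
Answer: 32517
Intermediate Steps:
E((3*(-3))*(-1)) + 32508 = (3*(-3))*(-1) + 32508 = -9*(-1) + 32508 = 9 + 32508 = 32517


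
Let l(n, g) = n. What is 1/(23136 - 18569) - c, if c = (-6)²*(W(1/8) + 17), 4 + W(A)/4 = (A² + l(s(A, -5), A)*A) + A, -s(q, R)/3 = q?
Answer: -452131/9134 ≈ -49.500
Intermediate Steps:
s(q, R) = -3*q
W(A) = -16 - 8*A² + 4*A (W(A) = -16 + 4*((A² + (-3*A)*A) + A) = -16 + 4*((A² - 3*A²) + A) = -16 + 4*(-2*A² + A) = -16 + 4*(A - 2*A²) = -16 + (-8*A² + 4*A) = -16 - 8*A² + 4*A)
c = 99/2 (c = (-6)²*((-16 - 8*(1/8)² + 4/8) + 17) = 36*((-16 - 8*(⅛)² + 4*(⅛)) + 17) = 36*((-16 - 8*1/64 + ½) + 17) = 36*((-16 - ⅛ + ½) + 17) = 36*(-125/8 + 17) = 36*(11/8) = 99/2 ≈ 49.500)
1/(23136 - 18569) - c = 1/(23136 - 18569) - 1*99/2 = 1/4567 - 99/2 = -452131/9134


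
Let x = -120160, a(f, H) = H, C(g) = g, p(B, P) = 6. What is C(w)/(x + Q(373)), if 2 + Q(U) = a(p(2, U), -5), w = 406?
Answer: -406/120167 ≈ -0.0033786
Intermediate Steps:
Q(U) = -7 (Q(U) = -2 - 5 = -7)
C(w)/(x + Q(373)) = 406/(-120160 - 7) = 406/(-120167) = 406*(-1/120167) = -406/120167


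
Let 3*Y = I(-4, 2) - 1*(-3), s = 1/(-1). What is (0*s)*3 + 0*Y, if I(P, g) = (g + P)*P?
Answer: 0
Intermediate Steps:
I(P, g) = P*(P + g) (I(P, g) = (P + g)*P = P*(P + g))
s = -1
Y = 11/3 (Y = (-4*(-4 + 2) - 1*(-3))/3 = (-4*(-2) + 3)/3 = (8 + 3)/3 = (⅓)*11 = 11/3 ≈ 3.6667)
(0*s)*3 + 0*Y = (0*(-1))*3 + 0*(11/3) = 0*3 + 0 = 0 + 0 = 0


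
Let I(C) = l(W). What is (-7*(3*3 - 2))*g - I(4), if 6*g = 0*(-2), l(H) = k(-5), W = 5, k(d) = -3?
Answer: 3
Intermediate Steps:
l(H) = -3
I(C) = -3
g = 0 (g = (0*(-2))/6 = (⅙)*0 = 0)
(-7*(3*3 - 2))*g - I(4) = -7*(3*3 - 2)*0 - 1*(-3) = -7*(9 - 2)*0 + 3 = -7*7*0 + 3 = -49*0 + 3 = 0 + 3 = 3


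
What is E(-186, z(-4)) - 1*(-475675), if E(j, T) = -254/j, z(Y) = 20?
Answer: 44237902/93 ≈ 4.7568e+5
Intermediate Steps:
E(-186, z(-4)) - 1*(-475675) = -254/(-186) - 1*(-475675) = -254*(-1/186) + 475675 = 127/93 + 475675 = 44237902/93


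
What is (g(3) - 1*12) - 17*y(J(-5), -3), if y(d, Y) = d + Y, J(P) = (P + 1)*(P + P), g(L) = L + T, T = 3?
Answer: -635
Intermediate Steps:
g(L) = 3 + L (g(L) = L + 3 = 3 + L)
J(P) = 2*P*(1 + P) (J(P) = (1 + P)*(2*P) = 2*P*(1 + P))
y(d, Y) = Y + d
(g(3) - 1*12) - 17*y(J(-5), -3) = ((3 + 3) - 1*12) - 17*(-3 + 2*(-5)*(1 - 5)) = (6 - 12) - 17*(-3 + 2*(-5)*(-4)) = -6 - 17*(-3 + 40) = -6 - 17*37 = -6 - 629 = -635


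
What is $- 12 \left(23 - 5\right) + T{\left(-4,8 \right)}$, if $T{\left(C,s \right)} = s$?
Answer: $-208$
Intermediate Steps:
$- 12 \left(23 - 5\right) + T{\left(-4,8 \right)} = - 12 \left(23 - 5\right) + 8 = \left(-12\right) 18 + 8 = -216 + 8 = -208$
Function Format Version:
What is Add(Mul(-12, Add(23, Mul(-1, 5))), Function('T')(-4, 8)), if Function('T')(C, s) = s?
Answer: -208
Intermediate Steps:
Add(Mul(-12, Add(23, Mul(-1, 5))), Function('T')(-4, 8)) = Add(Mul(-12, Add(23, Mul(-1, 5))), 8) = Add(Mul(-12, Add(23, -5)), 8) = Add(Mul(-12, 18), 8) = Add(-216, 8) = -208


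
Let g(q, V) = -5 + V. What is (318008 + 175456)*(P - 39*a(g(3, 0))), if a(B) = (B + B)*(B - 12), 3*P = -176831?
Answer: -32358243848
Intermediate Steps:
P = -176831/3 (P = (⅓)*(-176831) = -176831/3 ≈ -58944.)
a(B) = 2*B*(-12 + B) (a(B) = (2*B)*(-12 + B) = 2*B*(-12 + B))
(318008 + 175456)*(P - 39*a(g(3, 0))) = (318008 + 175456)*(-176831/3 - 78*(-5 + 0)*(-12 + (-5 + 0))) = 493464*(-176831/3 - 78*(-5)*(-12 - 5)) = 493464*(-176831/3 - 78*(-5)*(-17)) = 493464*(-176831/3 - 39*170) = 493464*(-176831/3 - 6630) = 493464*(-196721/3) = -32358243848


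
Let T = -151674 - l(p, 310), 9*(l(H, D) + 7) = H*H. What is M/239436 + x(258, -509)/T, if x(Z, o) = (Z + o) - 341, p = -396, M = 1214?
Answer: 173511293/20243236338 ≈ 0.0085713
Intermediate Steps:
x(Z, o) = -341 + Z + o
l(H, D) = -7 + H²/9 (l(H, D) = -7 + (H*H)/9 = -7 + H²/9)
T = -169091 (T = -151674 - (-7 + (⅑)*(-396)²) = -151674 - (-7 + (⅑)*156816) = -151674 - (-7 + 17424) = -151674 - 1*17417 = -151674 - 17417 = -169091)
M/239436 + x(258, -509)/T = 1214/239436 + (-341 + 258 - 509)/(-169091) = 1214*(1/239436) - 592*(-1/169091) = 607/119718 + 592/169091 = 173511293/20243236338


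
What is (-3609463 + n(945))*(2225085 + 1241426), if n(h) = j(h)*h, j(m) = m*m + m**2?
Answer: 5838324819921157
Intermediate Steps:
j(m) = 2*m**2 (j(m) = m**2 + m**2 = 2*m**2)
n(h) = 2*h**3 (n(h) = (2*h**2)*h = 2*h**3)
(-3609463 + n(945))*(2225085 + 1241426) = (-3609463 + 2*945**3)*(2225085 + 1241426) = (-3609463 + 2*843908625)*3466511 = (-3609463 + 1687817250)*3466511 = 1684207787*3466511 = 5838324819921157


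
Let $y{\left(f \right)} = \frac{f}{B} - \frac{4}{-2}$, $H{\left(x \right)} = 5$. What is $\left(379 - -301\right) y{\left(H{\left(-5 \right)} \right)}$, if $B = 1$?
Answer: $4760$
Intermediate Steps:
$y{\left(f \right)} = 2 + f$ ($y{\left(f \right)} = \frac{f}{1} - \frac{4}{-2} = f 1 - -2 = f + 2 = 2 + f$)
$\left(379 - -301\right) y{\left(H{\left(-5 \right)} \right)} = \left(379 - -301\right) \left(2 + 5\right) = \left(379 + 301\right) 7 = 680 \cdot 7 = 4760$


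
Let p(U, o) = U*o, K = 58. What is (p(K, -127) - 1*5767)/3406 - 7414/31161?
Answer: -33422269/8164182 ≈ -4.0938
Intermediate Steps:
(p(K, -127) - 1*5767)/3406 - 7414/31161 = (58*(-127) - 1*5767)/3406 - 7414/31161 = (-7366 - 5767)*(1/3406) - 7414*1/31161 = -13133*1/3406 - 7414/31161 = -13133/3406 - 7414/31161 = -33422269/8164182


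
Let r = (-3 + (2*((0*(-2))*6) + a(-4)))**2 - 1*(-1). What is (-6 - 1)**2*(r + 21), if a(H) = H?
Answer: 3479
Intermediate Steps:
r = 50 (r = (-3 + (2*((0*(-2))*6) - 4))**2 - 1*(-1) = (-3 + (2*(0*6) - 4))**2 + 1 = (-3 + (2*0 - 4))**2 + 1 = (-3 + (0 - 4))**2 + 1 = (-3 - 4)**2 + 1 = (-7)**2 + 1 = 49 + 1 = 50)
(-6 - 1)**2*(r + 21) = (-6 - 1)**2*(50 + 21) = (-7)**2*71 = 49*71 = 3479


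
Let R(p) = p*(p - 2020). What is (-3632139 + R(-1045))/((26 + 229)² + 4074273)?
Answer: -214607/2069649 ≈ -0.10369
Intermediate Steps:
R(p) = p*(-2020 + p)
(-3632139 + R(-1045))/((26 + 229)² + 4074273) = (-3632139 - 1045*(-2020 - 1045))/((26 + 229)² + 4074273) = (-3632139 - 1045*(-3065))/(255² + 4074273) = (-3632139 + 3202925)/(65025 + 4074273) = -429214/4139298 = -429214*1/4139298 = -214607/2069649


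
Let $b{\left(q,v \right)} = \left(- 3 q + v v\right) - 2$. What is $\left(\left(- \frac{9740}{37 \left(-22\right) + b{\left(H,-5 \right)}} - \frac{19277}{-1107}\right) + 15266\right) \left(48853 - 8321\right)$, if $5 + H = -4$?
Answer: $\frac{131087568697208}{211437} \approx 6.1998 \cdot 10^{8}$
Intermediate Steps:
$H = -9$ ($H = -5 - 4 = -9$)
$b{\left(q,v \right)} = -2 + v^{2} - 3 q$ ($b{\left(q,v \right)} = \left(- 3 q + v^{2}\right) - 2 = \left(v^{2} - 3 q\right) - 2 = -2 + v^{2} - 3 q$)
$\left(\left(- \frac{9740}{37 \left(-22\right) + b{\left(H,-5 \right)}} - \frac{19277}{-1107}\right) + 15266\right) \left(48853 - 8321\right) = \left(\left(- \frac{9740}{37 \left(-22\right) - \left(-25 - 25\right)} - \frac{19277}{-1107}\right) + 15266\right) \left(48853 - 8321\right) = \left(\left(- \frac{9740}{-814 + \left(-2 + 25 + 27\right)} - - \frac{19277}{1107}\right) + 15266\right) 40532 = \left(\left(- \frac{9740}{-814 + 50} + \frac{19277}{1107}\right) + 15266\right) 40532 = \left(\left(- \frac{9740}{-764} + \frac{19277}{1107}\right) + 15266\right) 40532 = \left(\left(\left(-9740\right) \left(- \frac{1}{764}\right) + \frac{19277}{1107}\right) + 15266\right) 40532 = \left(\left(\frac{2435}{191} + \frac{19277}{1107}\right) + 15266\right) 40532 = \left(\frac{6377452}{211437} + 15266\right) 40532 = \frac{3234174694}{211437} \cdot 40532 = \frac{131087568697208}{211437}$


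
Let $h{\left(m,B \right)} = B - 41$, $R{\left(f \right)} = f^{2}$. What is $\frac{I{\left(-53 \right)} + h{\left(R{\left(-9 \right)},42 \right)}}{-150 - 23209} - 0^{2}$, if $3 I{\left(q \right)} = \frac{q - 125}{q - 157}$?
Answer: $- \frac{404}{7358085} \approx -5.4906 \cdot 10^{-5}$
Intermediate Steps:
$h{\left(m,B \right)} = -41 + B$
$I{\left(q \right)} = \frac{-125 + q}{3 \left(-157 + q\right)}$ ($I{\left(q \right)} = \frac{\left(q - 125\right) \frac{1}{q - 157}}{3} = \frac{\left(-125 + q\right) \frac{1}{-157 + q}}{3} = \frac{\frac{1}{-157 + q} \left(-125 + q\right)}{3} = \frac{-125 + q}{3 \left(-157 + q\right)}$)
$\frac{I{\left(-53 \right)} + h{\left(R{\left(-9 \right)},42 \right)}}{-150 - 23209} - 0^{2} = \frac{\frac{-125 - 53}{3 \left(-157 - 53\right)} + \left(-41 + 42\right)}{-150 - 23209} - 0^{2} = \frac{\frac{1}{3} \frac{1}{-210} \left(-178\right) + 1}{-23359} - 0 = \left(\frac{1}{3} \left(- \frac{1}{210}\right) \left(-178\right) + 1\right) \left(- \frac{1}{23359}\right) + 0 = \left(\frac{89}{315} + 1\right) \left(- \frac{1}{23359}\right) + 0 = \frac{404}{315} \left(- \frac{1}{23359}\right) + 0 = - \frac{404}{7358085} + 0 = - \frac{404}{7358085}$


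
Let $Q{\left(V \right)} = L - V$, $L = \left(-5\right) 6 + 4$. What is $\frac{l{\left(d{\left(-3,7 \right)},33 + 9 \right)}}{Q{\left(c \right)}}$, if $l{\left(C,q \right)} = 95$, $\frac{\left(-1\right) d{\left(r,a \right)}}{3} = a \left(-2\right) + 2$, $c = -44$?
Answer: $\frac{95}{18} \approx 5.2778$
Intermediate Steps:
$L = -26$ ($L = -30 + 4 = -26$)
$d{\left(r,a \right)} = -6 + 6 a$ ($d{\left(r,a \right)} = - 3 \left(a \left(-2\right) + 2\right) = - 3 \left(- 2 a + 2\right) = - 3 \left(2 - 2 a\right) = -6 + 6 a$)
$Q{\left(V \right)} = -26 - V$
$\frac{l{\left(d{\left(-3,7 \right)},33 + 9 \right)}}{Q{\left(c \right)}} = \frac{95}{-26 - -44} = \frac{95}{-26 + 44} = \frac{95}{18}$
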